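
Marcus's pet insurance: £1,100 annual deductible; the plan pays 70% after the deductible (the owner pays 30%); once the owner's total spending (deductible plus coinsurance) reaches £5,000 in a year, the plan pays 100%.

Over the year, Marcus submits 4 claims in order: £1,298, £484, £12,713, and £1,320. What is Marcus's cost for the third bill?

Bill 1, £1,298: £1,100 finishes the deductible; £198 goes to coinsurance; 30% of £198 = £59.40. Owner owes £1,159.40 (running OOP £1,159.40).
Bill 2, £484: deductible met; 30% of £484 = £145.20. Owner pays £145.20; OOP now £1,304.60.
Bill 3, £12,713: deductible already satisfied, so owner's share is 30% × £12,713 = £3,813.90. OOP would hit £5,118.50 > £5,000, so the cap limits the owner to £5,000 − £1,304.60 = £3,695.40.

£3,695.40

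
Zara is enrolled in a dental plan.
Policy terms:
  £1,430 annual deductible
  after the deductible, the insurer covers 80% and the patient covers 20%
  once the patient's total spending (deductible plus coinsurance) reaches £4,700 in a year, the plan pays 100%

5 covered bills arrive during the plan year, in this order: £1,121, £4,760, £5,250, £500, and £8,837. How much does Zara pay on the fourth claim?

Claim 1 (£1,121): all of it applies to the deductible. Cost to patient: £1,121. OOP to date £1,121.
Claim 2 (£4,760): £309 to deductible, leaving £4,451; patient's 20% is £890.20. Patient owes £1,199.20 (running OOP £2,320.20).
Claim 3 (£5,250): 20% coinsurance on £5,250 = £1,050. Cost to patient: £1,050. OOP to date £3,370.20.
Claim 4 (£500): deductible met; 20% of £500 = £100. Cost to patient: £100. OOP to date £3,470.20.

£100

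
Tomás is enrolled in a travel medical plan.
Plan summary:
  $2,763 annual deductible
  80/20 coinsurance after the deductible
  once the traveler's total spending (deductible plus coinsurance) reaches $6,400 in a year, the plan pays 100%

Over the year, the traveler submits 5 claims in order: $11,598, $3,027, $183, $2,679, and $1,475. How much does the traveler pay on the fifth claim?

$295

#1 ($11,598): $2,763 to deductible, leaving $8,835; coinsurance $8,835 × 20% = $1,767. Cost to traveler: $4,530. OOP to date $4,530.
#2 ($3,027): deductible already satisfied, so traveler's share is 20% × $3,027 = $605.40. Cost to traveler: $605.40. OOP to date $5,135.40.
#3 ($183): 20% coinsurance on $183 = $36.60. Traveler owes $36.60 (running OOP $5,172).
#4 ($2,679): 20% coinsurance on $2,679 = $535.80. Traveler pays $535.80; OOP now $5,707.80.
#5 ($1,475): deductible already satisfied, so traveler's share is 20% × $1,475 = $295. Cost to traveler: $295. OOP to date $6,002.80.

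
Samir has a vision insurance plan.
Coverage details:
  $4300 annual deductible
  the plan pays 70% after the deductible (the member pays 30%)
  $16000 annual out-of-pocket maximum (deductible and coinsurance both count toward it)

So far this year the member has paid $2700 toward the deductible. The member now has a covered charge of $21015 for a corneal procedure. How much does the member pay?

$7424.50

Remaining deductible: $4300 − $2700 = $1600.
The remaining $19415 (= $21015 − $1600) moves to coinsurance.
Coinsurance: $19415 × 30% = $5824.50.
That puts the member's cost at $1600 + $5824.50 = $7424.50 before any cap.
Year-to-date out-of-pocket becomes $2700 + $7424.50 = $10124.50, still under the $16000 maximum, so no cap applies.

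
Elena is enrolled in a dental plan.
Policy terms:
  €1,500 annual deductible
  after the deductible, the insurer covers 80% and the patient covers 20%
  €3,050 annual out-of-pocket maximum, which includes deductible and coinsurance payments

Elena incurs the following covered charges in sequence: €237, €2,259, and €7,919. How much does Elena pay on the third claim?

#1 (€237): fully absorbed by the deductible. Patient pays €237; OOP now €237.
#2 (€2,259): €1,263 to deductible, leaving €996; coinsurance €996 × 20% = €199.20. Cost to patient: €1,462.20. OOP to date €1,699.20.
#3 (€7,919): deductible already satisfied, so patient's share is 20% × €7,919 = €1,583.80. Adding that to €1,699.20 gives €3,283, past the €3,050 cap; patient pays only €3,050 − €1,699.20 = €1,350.80.

€1,350.80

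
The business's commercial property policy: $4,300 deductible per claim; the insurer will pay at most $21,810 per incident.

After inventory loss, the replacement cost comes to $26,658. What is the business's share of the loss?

Less the $4,300 deductible: $26,658 − $4,300 = $22,358.
$22,358 exceeds the $21,810 limit, so the insurer pays the limit: $21,810.
Business's share is the uncovered remainder: $26,658 − $21,810 = $4,848.

$4,848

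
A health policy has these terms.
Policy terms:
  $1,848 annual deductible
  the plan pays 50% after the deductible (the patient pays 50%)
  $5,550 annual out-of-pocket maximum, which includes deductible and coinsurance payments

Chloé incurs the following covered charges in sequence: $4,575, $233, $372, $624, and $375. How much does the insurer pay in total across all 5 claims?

Claim 1 — $4,575: deductible takes $1,848, $2,727 remains; 50% of $2,727 = $1,363.50. Patient pays $3,211.50; OOP now $3,211.50. Insurer: $4,575 − $3,211.50 = $1,363.50.
Claim 2 — $233: deductible already satisfied, so patient's share is 50% × $233 = $116.50. Cost to patient: $116.50. OOP to date $3,328. Insurer: $233 − $116.50 = $116.50.
Claim 3 — $372: deductible met; 50% of $372 = $186. Cost to patient: $186. OOP to date $3,514. Insurer: $372 − $186 = $186.
Claim 4 — $624: deductible already satisfied, so patient's share is 50% × $624 = $312. Cost to patient: $312. OOP to date $3,826. Plan pays $624 − $312 = $312.
Claim 5 — $375: deductible met; 50% of $375 = $187.50. Patient owes $187.50 (running OOP $4,013.50). Plan pays $375 − $187.50 = $187.50.
Insurer total = bills − patient's total = $6,179 − $4,013.50 = $2,165.50.

$2,165.50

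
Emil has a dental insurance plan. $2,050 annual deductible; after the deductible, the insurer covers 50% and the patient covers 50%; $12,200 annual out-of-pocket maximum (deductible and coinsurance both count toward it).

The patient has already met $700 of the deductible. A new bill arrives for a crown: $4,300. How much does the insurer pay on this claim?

Deductible still to meet: $2,050 − $700 = $1,350.
After the $1,350 deductible portion, $4,300 − $1,350 = $2,950 is subject to coinsurance.
50% of $2,950 = $1,475 falls to the patient.
So the patient owes $1,350 + $1,475 = $2,825 before any cap.
Cumulative spending $700 + $2,825 = $3,525 stays under the $12,200 maximum.
Insurer pays the balance: $4,300 − $2,825 = $1,475.

$1,475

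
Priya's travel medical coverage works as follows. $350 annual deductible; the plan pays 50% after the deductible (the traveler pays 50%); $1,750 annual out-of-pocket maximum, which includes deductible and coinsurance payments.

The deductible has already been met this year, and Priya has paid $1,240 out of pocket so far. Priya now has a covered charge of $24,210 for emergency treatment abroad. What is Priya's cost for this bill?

$510

With the deductible met, the entire $24,210 is subject to coinsurance.
50% of $24,210 = $12,105 falls to the traveler.
That would bring total out-of-pocket to $13,345, past the $1,750 cap. The traveler is capped at $1,750 − $1,240 = $510 on this claim.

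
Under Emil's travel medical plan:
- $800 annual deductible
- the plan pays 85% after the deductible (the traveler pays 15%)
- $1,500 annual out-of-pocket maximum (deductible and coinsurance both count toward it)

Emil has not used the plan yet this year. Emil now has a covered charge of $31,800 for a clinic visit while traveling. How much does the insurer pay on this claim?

$30,300

The full $800 deductible is still open; $800 of this bill applies to it.
After the $800 deductible portion, $31,800 − $800 = $31,000 is subject to coinsurance.
15% of $31,000 = $4,650 falls to the traveler.
So the traveler owes $800 + $4,650 = $5,450 before any cap.
Adding $5,450 to the $0 already spent would give $5,450, which exceeds the $1,500 cap; the traveler pays just $1,500 − $0 = $1,500.
Insurer pays the balance: $31,800 − $1,500 = $30,300.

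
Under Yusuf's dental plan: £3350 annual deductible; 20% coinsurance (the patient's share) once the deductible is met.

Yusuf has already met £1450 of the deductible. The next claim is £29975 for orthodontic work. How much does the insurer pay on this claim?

£22460

Deductible still to meet: £3350 − £1450 = £1900.
That leaves £29975 − £1900 = £28075 for coinsurance.
20% of £28075 = £5615 falls to the patient.
Patient responsibility: £1900 + £5615 = £7515.
The insurer covers the remainder: £29975 − £7515 = £22460.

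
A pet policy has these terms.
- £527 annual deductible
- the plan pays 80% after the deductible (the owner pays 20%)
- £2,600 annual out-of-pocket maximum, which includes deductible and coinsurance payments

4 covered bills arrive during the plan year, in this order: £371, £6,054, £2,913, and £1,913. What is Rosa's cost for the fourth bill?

£310.80

Claim 1 (£371): all of it applies to the deductible. Owner pays £371; OOP now £371.
Claim 2 (£6,054): £156 to deductible, leaving £5,898; coinsurance £5,898 × 20% = £1,179.60. Cost to owner: £1,335.60. OOP to date £1,706.60.
Claim 3 (£2,913): deductible met; 20% of £2,913 = £582.60. Cost to owner: £582.60. OOP to date £2,289.20.
Claim 4 (£1,913): deductible already satisfied, so owner's share is 20% × £1,913 = £382.60. OOP would hit £2,671.80 > £2,600, so the cap limits the owner to £2,600 − £2,289.20 = £310.80.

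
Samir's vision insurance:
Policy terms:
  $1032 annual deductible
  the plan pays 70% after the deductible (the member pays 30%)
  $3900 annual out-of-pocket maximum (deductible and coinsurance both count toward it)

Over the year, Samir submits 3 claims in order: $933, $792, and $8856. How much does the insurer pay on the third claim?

$6199.20

Claim 1 — $933: fully absorbed by the deductible. Member owes $933 (running OOP $933). Plan pays $933 − $933 = $0.
Claim 2 — $792: $99 finishes the deductible; $693 goes to coinsurance; 30% of $693 = $207.90. Member owes $306.90 (running OOP $1239.90). Insurer: $792 − $306.90 = $485.10.
Claim 3 — $8856: deductible met; 30% of $8856 = $2656.80. Member pays $2656.80; OOP now $3896.70. Plan pays $8856 − $2656.80 = $6199.20.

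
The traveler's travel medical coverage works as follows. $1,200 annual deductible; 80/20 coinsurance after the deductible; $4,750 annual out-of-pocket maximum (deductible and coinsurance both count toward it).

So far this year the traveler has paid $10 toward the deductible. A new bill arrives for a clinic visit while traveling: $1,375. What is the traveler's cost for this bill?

Deductible still to meet: $1,200 − $10 = $1,190.
The remaining $185 (= $1,375 − $1,190) moves to coinsurance.
20% of $185 = $37 falls to the traveler.
So the traveler owes $1,190 + $37 = $1,227 before any cap.
Total out-of-pocket so far would be $10 + $1,227 = $1,237, below the $4,750 cap — no reduction.

$1,227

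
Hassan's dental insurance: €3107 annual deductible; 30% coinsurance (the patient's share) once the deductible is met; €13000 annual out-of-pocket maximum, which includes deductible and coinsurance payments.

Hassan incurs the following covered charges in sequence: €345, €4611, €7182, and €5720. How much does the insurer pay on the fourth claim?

Bill 1, €345: all of it applies to the deductible. Cost to patient: €345. OOP to date €345. Plan pays €345 − €345 = €0.
Bill 2, €4611: €2762 to deductible, leaving €1849; 30% of €1849 = €554.70. Patient pays €3316.70; OOP now €3661.70. Plan pays €4611 − €3316.70 = €1294.30.
Bill 3, €7182: deductible already satisfied, so patient's share is 30% × €7182 = €2154.60. Patient pays €2154.60; OOP now €5816.30. Plan pays €7182 − €2154.60 = €5027.40.
Bill 4, €5720: 30% coinsurance on €5720 = €1716. Patient owes €1716 (running OOP €7532.30). Insurer: €5720 − €1716 = €4004.

€4004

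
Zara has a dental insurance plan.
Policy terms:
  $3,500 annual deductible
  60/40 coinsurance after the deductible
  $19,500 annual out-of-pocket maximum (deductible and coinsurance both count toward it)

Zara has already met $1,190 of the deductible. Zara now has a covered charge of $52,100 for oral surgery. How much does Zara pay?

Remaining deductible: $3,500 − $1,190 = $2,310.
The remaining $49,790 (= $52,100 − $2,310) moves to coinsurance.
Coinsurance: $49,790 × 40% = $19,916.
Patient responsibility before any cap: $2,310 + $19,916 = $22,226.
Year-to-date out-of-pocket would reach $1,190 + $22,226 = $23,416, above the $19,500 maximum, so the patient pays only $19,500 − $1,190 = $18,310.

$18,310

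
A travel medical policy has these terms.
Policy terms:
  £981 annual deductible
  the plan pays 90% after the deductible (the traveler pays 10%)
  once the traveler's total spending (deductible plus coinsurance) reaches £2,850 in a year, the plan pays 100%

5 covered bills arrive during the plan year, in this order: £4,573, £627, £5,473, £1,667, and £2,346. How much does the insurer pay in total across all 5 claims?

#1 (£4,573): £981 finishes the deductible; £3,592 goes to coinsurance; traveler's 10% is £359.20. Traveler pays £1,340.20; OOP now £1,340.20. Insurer: £4,573 − £1,340.20 = £3,232.80.
#2 (£627): deductible met; 10% of £627 = £62.70. Cost to traveler: £62.70. OOP to date £1,402.90. Plan pays £627 − £62.70 = £564.30.
#3 (£5,473): deductible already satisfied, so traveler's share is 10% × £5,473 = £547.30. Traveler pays £547.30; OOP now £1,950.20. Plan pays £5,473 − £547.30 = £4,925.70.
#4 (£1,667): 10% coinsurance on £1,667 = £166.70. Traveler owes £166.70 (running OOP £2,116.90). Plan pays £1,667 − £166.70 = £1,500.30.
#5 (£2,346): 10% coinsurance on £2,346 = £234.60. Traveler owes £234.60 (running OOP £2,351.50). Plan pays £2,346 − £234.60 = £2,111.40.
Insurer total: £3,232.80 + £564.30 + £4,925.70 + £1,500.30 + £2,111.40 = £12,334.50.

£12,334.50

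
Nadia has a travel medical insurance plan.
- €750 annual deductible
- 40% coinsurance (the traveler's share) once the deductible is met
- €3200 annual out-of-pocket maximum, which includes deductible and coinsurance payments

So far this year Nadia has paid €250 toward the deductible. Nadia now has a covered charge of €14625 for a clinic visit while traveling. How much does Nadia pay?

Remaining deductible: €750 − €250 = €500.
After the €500 deductible portion, €14625 − €500 = €14125 is subject to coinsurance.
Coinsurance: €14125 × 40% = €5650.
Traveler responsibility before any cap: €500 + €5650 = €6150.
That would bring total out-of-pocket to €6400, past the €3200 cap. The traveler is capped at €3200 − €250 = €2950 on this claim.

€2950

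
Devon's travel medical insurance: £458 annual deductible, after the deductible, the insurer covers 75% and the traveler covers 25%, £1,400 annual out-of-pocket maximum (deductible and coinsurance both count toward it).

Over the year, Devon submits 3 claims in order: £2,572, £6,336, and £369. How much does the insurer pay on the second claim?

Bill 1, £2,572: £458 to deductible, leaving £2,114; traveler's 25% is £528.50. Traveler pays £986.50; OOP now £986.50. Plan pays £2,572 − £986.50 = £1,585.50.
Bill 2, £6,336: deductible already satisfied, so traveler's share is 25% × £6,336 = £1,584. Adding that to £986.50 gives £2,570.50, past the £1,400 cap; traveler pays only £1,400 − £986.50 = £413.50. Insurer: £6,336 − £413.50 = £5,922.50.

£5,922.50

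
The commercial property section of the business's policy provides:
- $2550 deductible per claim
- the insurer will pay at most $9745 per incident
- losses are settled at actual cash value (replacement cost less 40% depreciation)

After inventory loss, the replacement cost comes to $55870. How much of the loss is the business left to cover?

Depreciate 40%: the covered value is $55870 × 0.6 = $33522.
After the deductible, $33522 − $2550 = $30972 remains.
Since $30972 > $9745, the payout is capped at $9745.
Out of pocket: $55870 − $9745 = $46125.

$46125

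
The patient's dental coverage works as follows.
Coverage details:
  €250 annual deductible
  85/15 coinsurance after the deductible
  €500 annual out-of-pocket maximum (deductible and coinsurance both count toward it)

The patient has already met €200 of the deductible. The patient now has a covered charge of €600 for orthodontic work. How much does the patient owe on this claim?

€132.50

Deductible still to meet: €250 − €200 = €50.
That leaves €600 − €50 = €550 for coinsurance.
15% of €550 = €82.50 falls to the patient.
Patient responsibility before any cap: €50 + €82.50 = €132.50.
Cumulative spending €200 + €132.50 = €332.50 stays under the €500 maximum.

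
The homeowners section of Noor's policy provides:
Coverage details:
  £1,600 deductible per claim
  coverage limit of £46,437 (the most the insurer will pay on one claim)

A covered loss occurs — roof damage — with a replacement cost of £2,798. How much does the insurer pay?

£1,198

Subtract the deductible: £2,798 − £1,600 = £1,198.
That's under the £46,437 cap, so the insurer reimburses the full £1,198.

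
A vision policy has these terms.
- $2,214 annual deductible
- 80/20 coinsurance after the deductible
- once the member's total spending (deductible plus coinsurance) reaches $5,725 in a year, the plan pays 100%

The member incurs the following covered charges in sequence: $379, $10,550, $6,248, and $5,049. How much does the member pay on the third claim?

$1,249.60

Claim 1 ($379): fully absorbed by the deductible. Member owes $379 (running OOP $379).
Claim 2 ($10,550): $1,835 finishes the deductible; $8,715 goes to coinsurance; coinsurance $8,715 × 20% = $1,743. Member pays $3,578; OOP now $3,957.
Claim 3 ($6,248): 20% coinsurance on $6,248 = $1,249.60. Member owes $1,249.60 (running OOP $5,206.60).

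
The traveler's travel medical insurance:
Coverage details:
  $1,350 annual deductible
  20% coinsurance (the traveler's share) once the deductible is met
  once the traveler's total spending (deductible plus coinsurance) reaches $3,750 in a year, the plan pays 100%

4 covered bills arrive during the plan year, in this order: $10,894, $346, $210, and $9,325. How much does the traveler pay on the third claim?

$42

Bill 1, $10,894: deductible takes $1,350, $9,544 remains; coinsurance $9,544 × 20% = $1,908.80. Traveler owes $3,258.80 (running OOP $3,258.80).
Bill 2, $346: deductible met; 20% of $346 = $69.20. Traveler pays $69.20; OOP now $3,328.
Bill 3, $210: deductible already satisfied, so traveler's share is 20% × $210 = $42. Cost to traveler: $42. OOP to date $3,370.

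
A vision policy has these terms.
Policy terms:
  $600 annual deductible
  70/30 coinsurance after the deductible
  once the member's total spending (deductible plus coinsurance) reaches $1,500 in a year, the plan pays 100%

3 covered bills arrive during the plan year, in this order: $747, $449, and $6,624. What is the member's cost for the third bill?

#1 ($747): $600 finishes the deductible; $147 goes to coinsurance; 30% of $147 = $44.10. Cost to member: $644.10. OOP to date $644.10.
#2 ($449): deductible already satisfied, so member's share is 30% × $449 = $134.70. Member pays $134.70; OOP now $778.80.
#3 ($6,624): deductible already satisfied, so member's share is 30% × $6,624 = $1,987.20. Adding that to $778.80 gives $2,766, past the $1,500 cap; member pays only $1,500 − $778.80 = $721.20.

$721.20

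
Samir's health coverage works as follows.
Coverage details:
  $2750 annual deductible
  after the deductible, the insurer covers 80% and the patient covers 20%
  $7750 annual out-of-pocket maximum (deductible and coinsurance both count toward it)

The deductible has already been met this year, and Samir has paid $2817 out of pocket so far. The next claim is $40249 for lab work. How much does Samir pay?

$4933

With the deductible met, the entire $40249 is subject to coinsurance.
Coinsurance: $40249 × 20% = $8049.80.
Year-to-date out-of-pocket would reach $2817 + $8049.80 = $10866.80, above the $7750 maximum, so the patient pays only $7750 − $2817 = $4933.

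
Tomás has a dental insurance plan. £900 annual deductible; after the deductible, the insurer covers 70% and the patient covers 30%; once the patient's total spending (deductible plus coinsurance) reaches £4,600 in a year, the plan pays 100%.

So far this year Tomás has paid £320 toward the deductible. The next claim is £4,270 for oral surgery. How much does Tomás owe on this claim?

£1,687

Deductible still to meet: £900 − £320 = £580.
The remaining £3,690 (= £4,270 − £580) moves to coinsurance.
Patient's 30% share of £3,690 is £1,107.
That puts the patient's cost at £580 + £1,107 = £1,687 before any cap.
Cumulative spending £320 + £1,687 = £2,007 stays under the £4,600 maximum.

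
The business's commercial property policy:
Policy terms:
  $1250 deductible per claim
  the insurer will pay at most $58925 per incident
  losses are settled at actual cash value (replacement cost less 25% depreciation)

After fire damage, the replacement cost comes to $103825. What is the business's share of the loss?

$44900

Actual cash value after 25% depreciation: $103825 × 75% = $77868.75.
After the deductible, $77868.75 − $1250 = $76618.75 remains.
The $58925 per-incident cap binds; insurer pays $58925.
Business's share is the uncovered remainder: $103825 − $58925 = $44900.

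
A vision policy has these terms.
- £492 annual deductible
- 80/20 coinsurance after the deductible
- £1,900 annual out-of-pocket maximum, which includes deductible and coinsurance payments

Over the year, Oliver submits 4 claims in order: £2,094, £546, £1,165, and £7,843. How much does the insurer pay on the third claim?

Claim 1 — £2,094: £492 to deductible, leaving £1,602; member's 20% is £320.40. Member owes £812.40 (running OOP £812.40). Insurer: £2,094 − £812.40 = £1,281.60.
Claim 2 — £546: deductible met; 20% of £546 = £109.20. Cost to member: £109.20. OOP to date £921.60. Plan pays £546 − £109.20 = £436.80.
Claim 3 — £1,165: deductible already satisfied, so member's share is 20% × £1,165 = £233. Cost to member: £233. OOP to date £1,154.60. Insurer: £1,165 − £233 = £932.

£932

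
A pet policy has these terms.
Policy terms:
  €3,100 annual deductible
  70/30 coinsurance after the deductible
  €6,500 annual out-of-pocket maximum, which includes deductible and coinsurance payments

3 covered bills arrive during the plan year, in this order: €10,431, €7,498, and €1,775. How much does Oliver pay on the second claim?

€1,200.70

Claim 1 — €10,431: deductible takes €3,100, €7,331 remains; coinsurance €7,331 × 30% = €2,199.30. Cost to owner: €5,299.30. OOP to date €5,299.30.
Claim 2 — €7,498: deductible met; 30% of €7,498 = €2,249.40. Adding that to €5,299.30 gives €7,548.70, past the €6,500 cap; owner pays only €6,500 − €5,299.30 = €1,200.70.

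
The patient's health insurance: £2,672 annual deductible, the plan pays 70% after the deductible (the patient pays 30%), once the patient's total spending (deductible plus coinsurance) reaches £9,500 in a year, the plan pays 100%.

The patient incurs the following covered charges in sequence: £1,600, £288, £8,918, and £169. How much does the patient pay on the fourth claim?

Claim 1 — £1,600: entire amount goes to the deductible. Patient owes £1,600 (running OOP £1,600).
Claim 2 — £288: all of it applies to the deductible. Cost to patient: £288. OOP to date £1,888.
Claim 3 — £8,918: £784 finishes the deductible; £8,134 goes to coinsurance; patient's 30% is £2,440.20. Patient owes £3,224.20 (running OOP £5,112.20).
Claim 4 — £169: deductible already satisfied, so patient's share is 30% × £169 = £50.70. Cost to patient: £50.70. OOP to date £5,162.90.

£50.70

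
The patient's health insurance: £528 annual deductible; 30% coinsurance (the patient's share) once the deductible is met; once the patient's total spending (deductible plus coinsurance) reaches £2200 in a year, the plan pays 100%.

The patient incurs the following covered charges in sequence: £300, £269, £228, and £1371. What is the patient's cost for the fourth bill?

£411.30

Claim 1 — £300: fully absorbed by the deductible. Patient owes £300 (running OOP £300).
Claim 2 — £269: deductible takes £228, £41 remains; coinsurance £41 × 30% = £12.30. Patient owes £240.30 (running OOP £540.30).
Claim 3 — £228: deductible met; 30% of £228 = £68.40. Patient owes £68.40 (running OOP £608.70).
Claim 4 — £1371: deductible met; 30% of £1371 = £411.30. Patient owes £411.30 (running OOP £1020).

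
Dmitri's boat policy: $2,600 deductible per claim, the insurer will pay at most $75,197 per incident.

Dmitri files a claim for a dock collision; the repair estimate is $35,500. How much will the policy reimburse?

Subtract the deductible: $35,500 − $2,600 = $32,900.
That's under the $75,197 cap, so the insurer reimburses the full $32,900.

$32,900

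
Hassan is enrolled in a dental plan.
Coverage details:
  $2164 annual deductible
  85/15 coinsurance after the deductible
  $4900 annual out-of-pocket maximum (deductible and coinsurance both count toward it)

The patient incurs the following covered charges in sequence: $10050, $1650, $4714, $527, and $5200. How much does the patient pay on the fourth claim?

Claim 1 ($10050): deductible takes $2164, $7886 remains; coinsurance $7886 × 15% = $1182.90. Patient owes $3346.90 (running OOP $3346.90).
Claim 2 ($1650): deductible already satisfied, so patient's share is 15% × $1650 = $247.50. Cost to patient: $247.50. OOP to date $3594.40.
Claim 3 ($4714): deductible already satisfied, so patient's share is 15% × $4714 = $707.10. Cost to patient: $707.10. OOP to date $4301.50.
Claim 4 ($527): deductible met; 15% of $527 = $79.05. Patient pays $79.05; OOP now $4380.55.

$79.05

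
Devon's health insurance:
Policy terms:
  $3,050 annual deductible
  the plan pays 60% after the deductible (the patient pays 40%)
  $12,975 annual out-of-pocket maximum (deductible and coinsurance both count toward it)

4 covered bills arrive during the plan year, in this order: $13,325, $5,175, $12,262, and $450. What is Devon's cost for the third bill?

$3,745

#1 ($13,325): $3,050 to deductible, leaving $10,275; coinsurance $10,275 × 40% = $4,110. Patient pays $7,160; OOP now $7,160.
#2 ($5,175): 40% coinsurance on $5,175 = $2,070. Patient pays $2,070; OOP now $9,230.
#3 ($12,262): 40% coinsurance on $12,262 = $4,904.80. That would push OOP to $14,134.80, over the $12,975 cap, so patient pays $12,975 − $9,230 = $3,745.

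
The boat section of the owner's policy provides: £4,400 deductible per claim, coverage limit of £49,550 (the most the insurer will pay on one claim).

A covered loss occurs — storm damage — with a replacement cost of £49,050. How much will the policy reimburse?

Less the £4,400 deductible: £49,050 − £4,400 = £44,650.
That's under the £49,550 cap, so the insurer reimburses the full £44,650.

£44,650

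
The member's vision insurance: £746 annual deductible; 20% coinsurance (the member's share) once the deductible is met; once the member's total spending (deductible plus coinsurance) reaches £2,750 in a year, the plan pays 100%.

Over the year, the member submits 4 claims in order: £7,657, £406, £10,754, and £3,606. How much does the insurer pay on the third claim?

£10,213.40

Claim 1 (£7,657): £746 to deductible, leaving £6,911; coinsurance £6,911 × 20% = £1,382.20. Member pays £2,128.20; OOP now £2,128.20. Plan pays £7,657 − £2,128.20 = £5,528.80.
Claim 2 (£406): deductible met; 20% of £406 = £81.20. Member owes £81.20 (running OOP £2,209.40). Plan pays £406 − £81.20 = £324.80.
Claim 3 (£10,754): 20% coinsurance on £10,754 = £2,150.80. Adding that to £2,209.40 gives £4,360.20, past the £2,750 cap; member pays only £2,750 − £2,209.40 = £540.60. Insurer: £10,754 − £540.60 = £10,213.40.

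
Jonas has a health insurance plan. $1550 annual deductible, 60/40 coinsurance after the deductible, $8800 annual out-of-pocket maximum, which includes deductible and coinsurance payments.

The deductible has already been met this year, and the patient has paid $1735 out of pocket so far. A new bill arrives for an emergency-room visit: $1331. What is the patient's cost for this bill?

$532.40

With the deductible met, the entire $1331 is subject to coinsurance.
Coinsurance: $1331 × 40% = $532.40.
Total out-of-pocket so far would be $1735 + $532.40 = $2267.40, below the $8800 cap — no reduction.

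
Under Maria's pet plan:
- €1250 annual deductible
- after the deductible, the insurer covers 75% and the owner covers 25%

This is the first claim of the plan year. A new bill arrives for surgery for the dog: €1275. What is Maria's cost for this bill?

€1256.25

Nothing has been paid toward the €1250 deductible, so the first €1250 of this charge is applied there.
After the €1250 deductible portion, €1275 − €1250 = €25 is subject to coinsurance.
25% of €25 = €6.25 falls to the owner.
Owner responsibility: €1250 + €6.25 = €1256.25.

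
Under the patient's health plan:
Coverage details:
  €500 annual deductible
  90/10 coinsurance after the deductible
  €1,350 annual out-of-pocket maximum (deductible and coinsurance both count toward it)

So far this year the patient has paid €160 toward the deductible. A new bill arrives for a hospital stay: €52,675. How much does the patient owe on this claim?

€160 of the €500 deductible is already met, leaving €340.
That leaves €52,675 − €340 = €52,335 for coinsurance.
Coinsurance: €52,335 × 10% = €5,233.50.
That puts the patient's cost at €340 + €5,233.50 = €5,573.50 before any cap.
Year-to-date out-of-pocket would reach €160 + €5,573.50 = €5,733.50, above the €1,350 maximum, so the patient pays only €1,350 − €160 = €1,190.

€1,190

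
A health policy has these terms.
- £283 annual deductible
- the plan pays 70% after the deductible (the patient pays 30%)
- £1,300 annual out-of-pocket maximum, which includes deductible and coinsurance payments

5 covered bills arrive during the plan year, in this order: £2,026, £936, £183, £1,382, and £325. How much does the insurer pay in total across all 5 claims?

£3,552

Bill 1, £2,026: £283 to deductible, leaving £1,743; patient's 30% is £522.90. Patient pays £805.90; OOP now £805.90. Insurer: £2,026 − £805.90 = £1,220.10.
Bill 2, £936: deductible met; 30% of £936 = £280.80. Patient owes £280.80 (running OOP £1,086.70). Insurer: £936 − £280.80 = £655.20.
Bill 3, £183: deductible already satisfied, so patient's share is 30% × £183 = £54.90. Patient owes £54.90 (running OOP £1,141.60). Plan pays £183 − £54.90 = £128.10.
Bill 4, £1,382: deductible already satisfied, so patient's share is 30% × £1,382 = £414.60. That would push OOP to £1,556.20, over the £1,300 cap, so patient pays £1,300 − £1,141.60 = £158.40. Insurer: £1,382 − £158.40 = £1,223.60.
Bill 5, £325: deductible already satisfied, so patient's share is 30% × £325 = £97.50. That would push OOP to £1,397.50, over the £1,300 cap, so patient pays £1,300 − £1,300 = £0. Plan pays £325 − £0 = £325.
Insurer total: £1,220.10 + £655.20 + £128.10 + £1,223.60 + £325 = £3,552.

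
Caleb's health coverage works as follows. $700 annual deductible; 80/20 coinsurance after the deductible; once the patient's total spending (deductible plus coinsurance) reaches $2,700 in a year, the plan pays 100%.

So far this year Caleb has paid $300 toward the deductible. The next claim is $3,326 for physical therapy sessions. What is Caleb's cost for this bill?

$985.20

Deductible still to meet: $700 − $300 = $400.
After the $400 deductible portion, $3,326 − $400 = $2,926 is subject to coinsurance.
Patient's 20% share of $2,926 is $585.20.
Patient responsibility before any cap: $400 + $585.20 = $985.20.
Cumulative spending $300 + $985.20 = $1,285.20 stays under the $2,700 maximum.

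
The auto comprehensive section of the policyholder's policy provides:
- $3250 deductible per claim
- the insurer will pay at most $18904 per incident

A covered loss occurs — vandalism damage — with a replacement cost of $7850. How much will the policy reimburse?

$4600

Less the $3250 deductible: $7850 − $3250 = $4600.
$4600 is within the $18904 limit, so the insurer pays $4600.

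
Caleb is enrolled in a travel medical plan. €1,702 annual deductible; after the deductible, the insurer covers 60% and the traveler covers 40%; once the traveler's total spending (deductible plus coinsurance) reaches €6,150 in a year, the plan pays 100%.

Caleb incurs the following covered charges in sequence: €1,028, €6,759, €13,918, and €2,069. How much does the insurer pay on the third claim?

#1 (€1,028): fully absorbed by the deductible. Traveler owes €1,028 (running OOP €1,028). Insurer: €1,028 − €1,028 = €0.
#2 (€6,759): €674 finishes the deductible; €6,085 goes to coinsurance; coinsurance €6,085 × 40% = €2,434. Cost to traveler: €3,108. OOP to date €4,136. Insurer: €6,759 − €3,108 = €3,651.
#3 (€13,918): deductible already satisfied, so traveler's share is 40% × €13,918 = €5,567.20. Adding that to €4,136 gives €9,703.20, past the €6,150 cap; traveler pays only €6,150 − €4,136 = €2,014. Insurer: €13,918 − €2,014 = €11,904.

€11,904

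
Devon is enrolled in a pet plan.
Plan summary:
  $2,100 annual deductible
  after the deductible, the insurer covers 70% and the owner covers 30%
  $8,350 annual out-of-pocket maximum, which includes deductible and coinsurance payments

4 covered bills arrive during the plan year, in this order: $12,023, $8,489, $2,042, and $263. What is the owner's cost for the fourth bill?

$78.90

Claim 1 ($12,023): $2,100 finishes the deductible; $9,923 goes to coinsurance; owner's 30% is $2,976.90. Owner owes $5,076.90 (running OOP $5,076.90).
Claim 2 ($8,489): 30% coinsurance on $8,489 = $2,546.70. Owner pays $2,546.70; OOP now $7,623.60.
Claim 3 ($2,042): deductible met; 30% of $2,042 = $612.60. Cost to owner: $612.60. OOP to date $8,236.20.
Claim 4 ($263): deductible already satisfied, so owner's share is 30% × $263 = $78.90. Owner owes $78.90 (running OOP $8,315.10).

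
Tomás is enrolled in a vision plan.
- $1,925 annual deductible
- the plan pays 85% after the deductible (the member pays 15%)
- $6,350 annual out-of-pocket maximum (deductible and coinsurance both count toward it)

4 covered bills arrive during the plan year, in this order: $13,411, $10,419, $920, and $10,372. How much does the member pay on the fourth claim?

Claim 1 — $13,411: $1,925 to deductible, leaving $11,486; coinsurance $11,486 × 15% = $1,722.90. Member pays $3,647.90; OOP now $3,647.90.
Claim 2 — $10,419: 15% coinsurance on $10,419 = $1,562.85. Cost to member: $1,562.85. OOP to date $5,210.75.
Claim 3 — $920: deductible already satisfied, so member's share is 15% × $920 = $138. Cost to member: $138. OOP to date $5,348.75.
Claim 4 — $10,372: deductible already satisfied, so member's share is 15% × $10,372 = $1,555.80. Adding that to $5,348.75 gives $6,904.55, past the $6,350 cap; member pays only $6,350 − $5,348.75 = $1,001.25.

$1,001.25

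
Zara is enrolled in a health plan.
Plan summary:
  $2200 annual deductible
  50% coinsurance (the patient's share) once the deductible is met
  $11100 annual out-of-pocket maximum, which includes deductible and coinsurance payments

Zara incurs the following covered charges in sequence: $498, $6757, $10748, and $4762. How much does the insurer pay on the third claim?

$5374

Bill 1, $498: fully absorbed by the deductible. Patient owes $498 (running OOP $498). Insurer: $498 − $498 = $0.
Bill 2, $6757: deductible takes $1702, $5055 remains; 50% of $5055 = $2527.50. Cost to patient: $4229.50. OOP to date $4727.50. Insurer: $6757 − $4229.50 = $2527.50.
Bill 3, $10748: deductible met; 50% of $10748 = $5374. Cost to patient: $5374. OOP to date $10101.50. Plan pays $10748 − $5374 = $5374.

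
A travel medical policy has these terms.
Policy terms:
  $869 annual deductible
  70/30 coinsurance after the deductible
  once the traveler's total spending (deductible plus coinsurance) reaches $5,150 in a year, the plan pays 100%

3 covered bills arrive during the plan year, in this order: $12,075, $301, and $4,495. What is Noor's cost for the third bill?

Claim 1 — $12,075: deductible takes $869, $11,206 remains; coinsurance $11,206 × 30% = $3,361.80. Traveler owes $4,230.80 (running OOP $4,230.80).
Claim 2 — $301: deductible already satisfied, so traveler's share is 30% × $301 = $90.30. Traveler pays $90.30; OOP now $4,321.10.
Claim 3 — $4,495: 30% coinsurance on $4,495 = $1,348.50. OOP would hit $5,669.60 > $5,150, so the cap limits the traveler to $5,150 − $4,321.10 = $828.90.

$828.90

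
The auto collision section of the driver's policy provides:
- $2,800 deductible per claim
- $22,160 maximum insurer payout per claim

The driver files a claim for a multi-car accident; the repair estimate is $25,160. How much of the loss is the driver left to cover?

Less the $2,800 deductible: $25,160 − $2,800 = $22,360.
$22,360 exceeds the $22,160 limit, so the insurer pays the limit: $22,160.
The driver bears the rest of the original loss: $25,160 − $22,160 = $3,000.

$3,000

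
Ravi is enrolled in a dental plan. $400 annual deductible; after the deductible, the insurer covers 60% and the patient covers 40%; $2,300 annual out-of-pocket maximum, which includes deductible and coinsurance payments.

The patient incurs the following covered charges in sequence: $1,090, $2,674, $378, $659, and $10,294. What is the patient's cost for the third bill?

$151.20

Bill 1, $1,090: $400 finishes the deductible; $690 goes to coinsurance; patient's 40% is $276. Cost to patient: $676. OOP to date $676.
Bill 2, $2,674: deductible met; 40% of $2,674 = $1,069.60. Patient pays $1,069.60; OOP now $1,745.60.
Bill 3, $378: deductible already satisfied, so patient's share is 40% × $378 = $151.20. Cost to patient: $151.20. OOP to date $1,896.80.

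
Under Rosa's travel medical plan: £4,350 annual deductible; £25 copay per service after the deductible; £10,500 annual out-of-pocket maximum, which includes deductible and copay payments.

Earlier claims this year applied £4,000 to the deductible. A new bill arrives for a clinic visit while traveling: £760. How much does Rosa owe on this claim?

Deductible still to meet: £4,350 − £4,000 = £350.
The remaining £410 (= £760 − £350) moves to the copay.
Copay on this service: £25.
Traveler responsibility before any cap: £350 + £25 = £375.
Cumulative spending £4,000 + £375 = £4,375 stays under the £10,500 maximum.

£375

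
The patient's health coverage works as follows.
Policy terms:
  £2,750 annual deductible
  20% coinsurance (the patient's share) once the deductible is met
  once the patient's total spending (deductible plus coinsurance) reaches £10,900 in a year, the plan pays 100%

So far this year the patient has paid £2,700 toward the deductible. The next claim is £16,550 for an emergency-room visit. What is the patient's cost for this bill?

£3,350

Deductible still to meet: £2,750 − £2,700 = £50.
After the £50 deductible portion, £16,550 − £50 = £16,500 is subject to coinsurance.
Patient's 20% share of £16,500 is £3,300.
So the patient owes £50 + £3,300 = £3,350 before any cap.
Cumulative spending £2,700 + £3,350 = £6,050 stays under the £10,900 maximum.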